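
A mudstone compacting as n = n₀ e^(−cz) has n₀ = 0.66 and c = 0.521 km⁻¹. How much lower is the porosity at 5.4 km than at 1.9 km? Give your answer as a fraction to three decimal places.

0.206

n(1.9) = 0.66·e^(−0.521×1.9) = 0.2453
n(5.4) = 0.66·e^(−0.521×5.4) = 0.0396
Δn = 0.2453 − 0.0396 = 0.2057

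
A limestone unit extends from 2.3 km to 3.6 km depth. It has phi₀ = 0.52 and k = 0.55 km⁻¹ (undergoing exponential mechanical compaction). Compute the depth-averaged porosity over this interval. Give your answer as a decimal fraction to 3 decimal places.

⟨phi⟩ = (1/(z₂−z₁)) ∫ phi₀ e^(−kz) dz = phi₀·(e^(−k·z₁) − e^(−k·z₂)) / (k·(z₂−z₁))
e^(−0.55×2.3) = 0.2822; e^(−0.55×3.6) = 0.1381
⟨phi⟩ = 0.52 × (0.2822 − 0.1381) / (0.55 × 1.3) = 0.52 × 0.2016 = 0.1049

0.105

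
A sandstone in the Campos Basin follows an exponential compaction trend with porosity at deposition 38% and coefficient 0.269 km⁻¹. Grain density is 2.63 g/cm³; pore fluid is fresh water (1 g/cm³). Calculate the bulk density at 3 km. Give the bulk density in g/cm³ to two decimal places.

2.35 g/cm³

Porosity at depth: phi = 0.38·exp(−0.269×3) = 0.38×0.4462 = 0.1696
Bulk density: ρ_b = (1−phi)ρ_g + phi·ρ_f = 0.8304×2.63 + 0.1696×1
       = 2.184 + 0.170 = 2.354 g/cm³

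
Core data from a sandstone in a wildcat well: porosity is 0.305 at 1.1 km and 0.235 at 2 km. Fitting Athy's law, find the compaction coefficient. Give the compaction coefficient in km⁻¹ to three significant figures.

Athy: φ(d) = φ₀ e^(−kd) ⇒ φ₁/φ₂ = e^{k(d₂−d₁)} ⇒ k = ln(φ₁/φ₂)/(d₂−d₁)
k = ln(0.305/0.235) / (2 − 1.1) = ln(1.298) / 0.9 = 0.2607 / 0.9 = 0.2897 km⁻¹

0.290 km⁻¹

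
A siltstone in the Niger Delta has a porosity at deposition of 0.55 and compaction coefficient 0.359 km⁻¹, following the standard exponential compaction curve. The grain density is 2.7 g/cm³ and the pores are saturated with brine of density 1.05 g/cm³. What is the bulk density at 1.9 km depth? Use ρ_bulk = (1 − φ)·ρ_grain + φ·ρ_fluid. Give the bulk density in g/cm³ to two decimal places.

2.24 g/cm³

Porosity at depth: phi = 0.55·exp(−0.359×1.9) = 0.55×0.5056 = 0.2781
Bulk density: ρ_b = (1−phi)ρ_g + phi·ρ_f = 0.7219×2.7 + 0.2781×1.05
       = 1.949 + 0.292 = 2.241 g/cm³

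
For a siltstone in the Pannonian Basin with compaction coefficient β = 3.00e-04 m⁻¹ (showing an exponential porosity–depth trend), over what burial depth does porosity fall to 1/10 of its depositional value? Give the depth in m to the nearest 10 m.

Working in km (1 km = 1000 m; β in km⁻¹ = β in m⁻¹ × 1000):
φ/φ₀ = 1/10 ⇒ exp(−β·d) = 1/10 ⇒ d = ln(10) / β
d = 2.3026 / 0.3 = 7.675 km

7680 m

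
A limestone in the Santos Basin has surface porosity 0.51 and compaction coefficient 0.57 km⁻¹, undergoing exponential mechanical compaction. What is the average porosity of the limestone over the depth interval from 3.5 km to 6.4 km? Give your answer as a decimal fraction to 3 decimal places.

0.034

⟨n⟩ = (1/(d₂−d₁)) ∫ n₀ e^(−cd) dd = n₀·(e^(−c·d₁) − e^(−c·d₂)) / (c·(d₂−d₁))
e^(−0.57×3.5) = 0.1360; e^(−0.57×6.4) = 0.0260
⟨n⟩ = 0.51 × (0.1360 − 0.0260) / (0.57 × 2.9) = 0.51 × 0.0665 = 0.0339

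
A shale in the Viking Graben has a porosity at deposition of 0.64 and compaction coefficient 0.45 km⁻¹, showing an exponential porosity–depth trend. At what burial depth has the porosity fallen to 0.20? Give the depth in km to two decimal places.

2.58 km

Invert Athy's law: Z = ln(φ₀/φ) / c
Z = ln(0.64/0.2) / 0.45 = ln(3.2) / 0.45 = 1.1632 / 0.45 = 2.585 km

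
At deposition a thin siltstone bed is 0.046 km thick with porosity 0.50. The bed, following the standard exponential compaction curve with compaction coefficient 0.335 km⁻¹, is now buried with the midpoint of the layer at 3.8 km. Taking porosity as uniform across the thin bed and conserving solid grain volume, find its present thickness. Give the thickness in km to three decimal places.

0.027 km

Porosity at 3.8 km: φ = 0.5·exp(−0.335×3.8) = 0.1400
Solid-volume conservation: h(1−φ) = h₀(1−φ₀) ⇒ h = h₀·(1−φ₀)/(1−φ)
h = 0.046 × (1 − 0.5)/(1 − 0.1400) = 0.046 × 0.5814 = 0.0267 km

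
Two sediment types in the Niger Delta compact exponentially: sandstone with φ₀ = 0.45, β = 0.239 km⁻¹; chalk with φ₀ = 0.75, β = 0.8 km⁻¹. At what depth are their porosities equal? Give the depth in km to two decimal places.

Set φ₀ₐ e^(−βₐz) = φ₀ᵦ e^(−βᵦz) ⇒ ln(φ₀ₐ/φ₀ᵦ) = (βₐ − βᵦ)·z
z = ln(0.45/0.75) / (0.239 − 0.8) = -0.5108 / -0.561 = 0.911 km

0.91 km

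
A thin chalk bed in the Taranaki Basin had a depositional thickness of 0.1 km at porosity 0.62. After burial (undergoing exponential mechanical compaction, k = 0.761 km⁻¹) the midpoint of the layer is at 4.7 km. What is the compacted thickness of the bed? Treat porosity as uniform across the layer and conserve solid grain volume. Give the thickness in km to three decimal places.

Porosity at 4.7 km: n = 0.62·exp(−0.761×4.7) = 0.0173
Solid-volume conservation: h(1−n) = h₀(1−n₀) ⇒ h = h₀·(1−n₀)/(1−n)
h = 0.1 × (1 − 0.62)/(1 − 0.0173) = 0.1 × 0.3867 = 0.0387 km

0.039 km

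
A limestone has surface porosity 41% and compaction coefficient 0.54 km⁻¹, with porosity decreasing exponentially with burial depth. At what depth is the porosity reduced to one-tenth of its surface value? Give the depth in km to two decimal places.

4.26 km

phi/phi₀ = 1/10 ⇒ exp(−c·d) = 1/10 ⇒ d = ln(10) / c
d = 2.3026 / 0.54 = 4.264 km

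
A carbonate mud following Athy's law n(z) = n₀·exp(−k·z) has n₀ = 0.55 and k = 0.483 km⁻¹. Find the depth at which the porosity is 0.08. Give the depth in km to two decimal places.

3.99 km

Invert Athy's law: z = ln(n₀/n) / k
z = ln(0.55/0.08) / 0.483 = ln(6.875) / 0.483 = 1.9279 / 0.483 = 3.991 km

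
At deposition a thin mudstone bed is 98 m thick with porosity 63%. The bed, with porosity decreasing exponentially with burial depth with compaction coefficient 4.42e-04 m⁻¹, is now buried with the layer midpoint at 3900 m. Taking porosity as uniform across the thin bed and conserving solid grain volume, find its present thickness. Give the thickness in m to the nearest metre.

Working in km (1 km = 1000 m; c in km⁻¹ = c in m⁻¹ × 1000):
Porosity at 3.9 km: n = 0.63·exp(−0.442×3.9) = 0.1124
Solid-volume conservation: h(1−n) = h₀(1−n₀) ⇒ h = h₀·(1−n₀)/(1−n)
h = 0.098 × (1 − 0.63)/(1 − 0.1124) = 0.098 × 0.4168 = 0.0409 km

41 m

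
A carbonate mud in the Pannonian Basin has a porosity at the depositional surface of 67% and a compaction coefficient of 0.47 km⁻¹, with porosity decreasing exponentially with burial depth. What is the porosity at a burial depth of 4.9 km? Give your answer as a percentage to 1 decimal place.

φ = φ₀·exp(−k·d) = 0.67 × exp(−0.47 × 4.9) = 0.67 × exp(−2.303)
  = 0.67 × 0.1000 = 0.0670

6.7%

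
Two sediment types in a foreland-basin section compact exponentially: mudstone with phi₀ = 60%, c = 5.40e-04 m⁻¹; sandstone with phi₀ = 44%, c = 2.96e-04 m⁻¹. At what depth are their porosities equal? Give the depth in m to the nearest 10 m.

Working in km (1 km = 1000 m; c in km⁻¹ = c in m⁻¹ × 1000):
Set phi₀ₐ e^(−cₐZ) = phi₀ᵦ e^(−cᵦZ) ⇒ ln(phi₀ₐ/phi₀ᵦ) = (cₐ − cᵦ)·Z
Z = ln(0.6/0.44) / (0.54 − 0.296) = 0.3102 / 0.244 = 1.271 km

1270 m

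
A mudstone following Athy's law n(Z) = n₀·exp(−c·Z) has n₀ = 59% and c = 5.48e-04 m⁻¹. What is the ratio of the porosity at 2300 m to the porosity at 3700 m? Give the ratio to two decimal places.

Working in km (1 km = 1000 m; c in km⁻¹ = c in m⁻¹ × 1000):
n(Z₁)/n(Z₂) = e^(−c·Z₁)/e^(−c·Z₂) = e^{c(Z₂−Z₁)}
= exp(0.548 × 1.4) = exp(0.7672) = 2.1537

2.15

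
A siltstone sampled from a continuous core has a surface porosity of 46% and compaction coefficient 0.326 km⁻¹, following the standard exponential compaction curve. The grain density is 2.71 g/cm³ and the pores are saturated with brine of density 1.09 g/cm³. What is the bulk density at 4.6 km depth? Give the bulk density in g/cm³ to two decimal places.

Porosity at depth: φ = 0.46·exp(−0.326×4.6) = 0.46×0.2232 = 0.1027
Bulk density: ρ_b = (1−φ)ρ_g + φ·ρ_f = 0.8973×2.71 + 0.1027×1.09
       = 2.432 + 0.112 = 2.544 g/cm³

2.54 g/cm³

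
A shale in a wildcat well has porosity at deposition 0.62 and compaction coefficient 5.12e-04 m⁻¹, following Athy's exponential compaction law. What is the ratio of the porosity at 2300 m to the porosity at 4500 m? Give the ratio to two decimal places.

Working in km (1 km = 1000 m; k in km⁻¹ = k in m⁻¹ × 1000):
φ(d₁)/φ(d₂) = e^(−k·d₁)/e^(−k·d₂) = e^{k(d₂−d₁)}
= exp(0.512 × 2.2) = exp(1.126) = 3.0845

3.08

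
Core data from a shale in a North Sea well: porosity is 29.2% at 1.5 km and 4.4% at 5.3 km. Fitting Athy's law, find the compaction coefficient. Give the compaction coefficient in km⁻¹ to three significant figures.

0.498 km⁻¹

Athy: φ(Z) = φ₀ e^(−cZ) ⇒ φ₁/φ₂ = e^{c(Z₂−Z₁)} ⇒ c = ln(φ₁/φ₂)/(Z₂−Z₁)
c = ln(0.292/0.044) / (5.3 − 1.5) = ln(6.636) / 3.8 = 1.8926 / 3.8 = 0.498 km⁻¹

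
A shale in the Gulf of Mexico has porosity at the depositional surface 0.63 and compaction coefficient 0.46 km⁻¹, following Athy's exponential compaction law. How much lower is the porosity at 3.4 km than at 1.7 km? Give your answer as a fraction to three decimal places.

0.156

phi(1.7) = 0.63·e^(−0.46×1.7) = 0.2882
phi(3.4) = 0.63·e^(−0.46×3.4) = 0.1319
Δphi = 0.2882 − 0.1319 = 0.1564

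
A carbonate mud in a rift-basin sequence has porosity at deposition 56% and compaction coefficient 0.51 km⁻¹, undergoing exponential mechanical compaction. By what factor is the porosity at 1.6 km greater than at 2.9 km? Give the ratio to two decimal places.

1.94

phi(Z₁)/phi(Z₂) = e^(−k·Z₁)/e^(−k·Z₂) = e^{k(Z₂−Z₁)}
= exp(0.51 × 1.3) = exp(0.663) = 1.9406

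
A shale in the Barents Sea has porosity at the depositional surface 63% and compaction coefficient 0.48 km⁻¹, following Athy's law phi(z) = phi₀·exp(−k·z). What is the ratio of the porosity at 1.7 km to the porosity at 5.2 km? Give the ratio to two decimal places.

5.37

phi(z₁)/phi(z₂) = e^(−k·z₁)/e^(−k·z₂) = e^{k(z₂−z₁)}
= exp(0.48 × 3.5) = exp(1.68) = 5.3656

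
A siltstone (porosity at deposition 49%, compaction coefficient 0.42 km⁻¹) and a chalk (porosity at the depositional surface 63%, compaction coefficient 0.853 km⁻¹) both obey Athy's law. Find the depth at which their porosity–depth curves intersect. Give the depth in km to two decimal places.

Set φ₀ₐ e^(−kₐd) = φ₀ᵦ e^(−kᵦd) ⇒ ln(φ₀ₐ/φ₀ᵦ) = (kₐ − kᵦ)·d
d = ln(0.49/0.63) / (0.42 − 0.853) = -0.2513 / -0.433 = 0.580 km

0.58 km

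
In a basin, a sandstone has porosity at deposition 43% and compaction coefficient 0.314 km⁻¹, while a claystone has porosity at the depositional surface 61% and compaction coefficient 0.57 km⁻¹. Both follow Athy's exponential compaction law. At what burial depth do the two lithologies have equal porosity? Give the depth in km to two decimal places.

Set n₀ₐ e^(−kₐz) = n₀ᵦ e^(−kᵦz) ⇒ ln(n₀ₐ/n₀ᵦ) = (kₐ − kᵦ)·z
z = ln(0.43/0.61) / (0.314 − 0.57) = -0.3497 / -0.256 = 1.366 km

1.37 km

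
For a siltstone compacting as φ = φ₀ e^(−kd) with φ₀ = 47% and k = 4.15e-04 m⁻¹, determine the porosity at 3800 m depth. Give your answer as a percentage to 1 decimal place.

9.7%

Working in km (1 km = 1000 m; k in km⁻¹ = k in m⁻¹ × 1000):
φ = φ₀·exp(−k·d) = 0.47 × exp(−0.415 × 3.8) = 0.47 × exp(−1.577)
  = 0.47 × 0.2066 = 0.0971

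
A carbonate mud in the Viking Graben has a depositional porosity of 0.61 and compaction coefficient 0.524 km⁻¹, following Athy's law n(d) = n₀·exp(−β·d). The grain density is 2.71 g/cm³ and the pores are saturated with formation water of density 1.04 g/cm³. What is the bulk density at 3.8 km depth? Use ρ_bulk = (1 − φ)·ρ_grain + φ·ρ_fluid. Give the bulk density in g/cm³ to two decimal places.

Porosity at depth: n = 0.61·exp(−0.524×3.8) = 0.61×0.1365 = 0.0833
Bulk density: ρ_b = (1−n)ρ_g + n·ρ_f = 0.9167×2.71 + 0.0833×1.04
       = 2.484 + 0.087 = 2.571 g/cm³

2.57 g/cm³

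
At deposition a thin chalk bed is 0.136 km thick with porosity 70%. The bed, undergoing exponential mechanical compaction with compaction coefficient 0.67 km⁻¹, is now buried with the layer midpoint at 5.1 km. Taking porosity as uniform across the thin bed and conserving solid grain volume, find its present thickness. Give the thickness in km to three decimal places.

0.042 km

Porosity at 5.1 km: φ = 0.7·exp(−0.67×5.1) = 0.0230
Solid-volume conservation: h(1−φ) = h₀(1−φ₀) ⇒ h = h₀·(1−φ₀)/(1−φ)
h = 0.136 × (1 − 0.7)/(1 − 0.0230) = 0.136 × 0.3071 = 0.0418 km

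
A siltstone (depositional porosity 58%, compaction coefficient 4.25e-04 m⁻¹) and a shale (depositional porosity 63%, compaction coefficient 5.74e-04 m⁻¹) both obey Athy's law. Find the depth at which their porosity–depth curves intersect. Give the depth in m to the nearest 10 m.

550 m

Working in km (1 km = 1000 m; c in km⁻¹ = c in m⁻¹ × 1000):
Set φ₀ₐ e^(−cₐZ) = φ₀ᵦ e^(−cᵦZ) ⇒ ln(φ₀ₐ/φ₀ᵦ) = (cₐ − cᵦ)·Z
Z = ln(0.58/0.63) / (0.425 − 0.574) = -0.0827 / -0.149 = 0.555 km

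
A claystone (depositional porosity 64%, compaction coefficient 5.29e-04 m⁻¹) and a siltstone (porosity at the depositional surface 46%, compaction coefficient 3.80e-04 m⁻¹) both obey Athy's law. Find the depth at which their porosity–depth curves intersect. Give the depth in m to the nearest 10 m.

2220 m

Working in km (1 km = 1000 m; β in km⁻¹ = β in m⁻¹ × 1000):
Set φ₀ₐ e^(−βₐd) = φ₀ᵦ e^(−βᵦd) ⇒ ln(φ₀ₐ/φ₀ᵦ) = (βₐ − βᵦ)·d
d = ln(0.64/0.46) / (0.529 − 0.38) = 0.3302 / 0.149 = 2.216 km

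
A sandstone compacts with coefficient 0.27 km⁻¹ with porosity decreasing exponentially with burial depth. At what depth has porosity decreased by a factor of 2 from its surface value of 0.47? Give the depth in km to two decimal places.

n/n₀ = 1/2 ⇒ exp(−k·z) = 1/2 ⇒ z = ln(2) / k
z = 0.6931 / 0.27 = 2.567 km

2.57 km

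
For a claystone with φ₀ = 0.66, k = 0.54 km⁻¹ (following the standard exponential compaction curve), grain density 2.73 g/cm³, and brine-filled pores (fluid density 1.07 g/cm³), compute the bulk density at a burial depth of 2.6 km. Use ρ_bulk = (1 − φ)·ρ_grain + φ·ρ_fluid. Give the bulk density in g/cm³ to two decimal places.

2.46 g/cm³

Porosity at depth: φ = 0.66·exp(−0.54×2.6) = 0.66×0.2456 = 0.1621
Bulk density: ρ_b = (1−φ)ρ_g + φ·ρ_f = 0.8379×2.73 + 0.1621×1.07
       = 2.287 + 0.173 = 2.461 g/cm³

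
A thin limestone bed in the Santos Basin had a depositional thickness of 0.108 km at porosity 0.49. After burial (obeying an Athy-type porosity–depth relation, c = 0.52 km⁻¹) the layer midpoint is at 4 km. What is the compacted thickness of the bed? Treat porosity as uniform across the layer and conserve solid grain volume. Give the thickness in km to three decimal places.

0.059 km

Porosity at 4 km: phi = 0.49·exp(−0.52×4) = 0.0612
Solid-volume conservation: h(1−phi) = h₀(1−phi₀) ⇒ h = h₀·(1−phi₀)/(1−phi)
h = 0.108 × (1 − 0.49)/(1 − 0.0612) = 0.108 × 0.5433 = 0.0587 km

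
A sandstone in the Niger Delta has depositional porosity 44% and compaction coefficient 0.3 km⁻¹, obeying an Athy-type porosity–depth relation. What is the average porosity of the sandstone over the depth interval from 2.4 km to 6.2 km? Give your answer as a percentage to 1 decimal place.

⟨phi⟩ = (1/(z₂−z₁)) ∫ phi₀ e^(−cz) dz = phi₀·(e^(−c·z₁) − e^(−c·z₂)) / (c·(z₂−z₁))
e^(−0.3×2.4) = 0.4868; e^(−0.3×6.2) = 0.1557
⟨phi⟩ = 0.44 × (0.4868 − 0.1557) / (0.3 × 3.8) = 0.44 × 0.2904 = 0.1278

12.8%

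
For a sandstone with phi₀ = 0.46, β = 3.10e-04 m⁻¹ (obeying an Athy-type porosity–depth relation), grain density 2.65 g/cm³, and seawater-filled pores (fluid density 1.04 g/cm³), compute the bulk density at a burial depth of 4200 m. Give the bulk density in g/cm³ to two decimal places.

2.45 g/cm³

Working in km (1 km = 1000 m; β in km⁻¹ = β in m⁻¹ × 1000):
Porosity at depth: phi = 0.46·exp(−0.31×4.2) = 0.46×0.2720 = 0.1251
Bulk density: ρ_b = (1−phi)ρ_g + phi·ρ_f = 0.8749×2.65 + 0.1251×1.04
       = 2.318 + 0.130 = 2.449 g/cm³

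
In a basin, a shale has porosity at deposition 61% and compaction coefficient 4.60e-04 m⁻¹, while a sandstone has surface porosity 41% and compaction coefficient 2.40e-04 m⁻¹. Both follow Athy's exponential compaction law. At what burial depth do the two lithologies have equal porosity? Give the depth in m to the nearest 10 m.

1810 m

Working in km (1 km = 1000 m; β in km⁻¹ = β in m⁻¹ × 1000):
Set phi₀ₐ e^(−βₐz) = phi₀ᵦ e^(−βᵦz) ⇒ ln(phi₀ₐ/phi₀ᵦ) = (βₐ − βᵦ)·z
z = ln(0.61/0.41) / (0.46 − 0.24) = 0.3973 / 0.22 = 1.806 km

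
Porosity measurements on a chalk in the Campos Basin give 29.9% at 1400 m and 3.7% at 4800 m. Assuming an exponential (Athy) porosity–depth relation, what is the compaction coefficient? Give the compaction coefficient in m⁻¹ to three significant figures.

Working in km (1 km = 1000 m; β in km⁻¹ = β in m⁻¹ × 1000):
Athy: phi(Z) = phi₀ e^(−βZ) ⇒ phi₁/phi₂ = e^{β(Z₂−Z₁)} ⇒ β = ln(phi₁/phi₂)/(Z₂−Z₁)
β = ln(0.299/0.037) / (4.8 − 1.4) = ln(8.081) / 3.4 = 2.0895 / 3.4 = 0.6146 km⁻¹

0.000615 m⁻¹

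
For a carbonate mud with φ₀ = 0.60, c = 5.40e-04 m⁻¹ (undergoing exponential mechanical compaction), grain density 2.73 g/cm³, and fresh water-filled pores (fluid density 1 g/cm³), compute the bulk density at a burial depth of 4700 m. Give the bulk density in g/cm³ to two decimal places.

Working in km (1 km = 1000 m; c in km⁻¹ = c in m⁻¹ × 1000):
Porosity at depth: φ = 0.6·exp(−0.54×4.7) = 0.6×0.0790 = 0.0474
Bulk density: ρ_b = (1−φ)ρ_g + φ·ρ_f = 0.9526×2.73 + 0.0474×1
       = 2.601 + 0.047 = 2.648 g/cm³

2.65 g/cm³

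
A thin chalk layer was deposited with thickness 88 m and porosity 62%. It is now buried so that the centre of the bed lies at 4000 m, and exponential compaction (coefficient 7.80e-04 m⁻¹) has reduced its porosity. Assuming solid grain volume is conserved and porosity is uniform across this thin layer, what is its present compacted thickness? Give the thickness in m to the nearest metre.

Working in km (1 km = 1000 m; c in km⁻¹ = c in m⁻¹ × 1000):
Porosity at 4 km: φ = 0.62·exp(−0.78×4) = 0.0274
Solid-volume conservation: h(1−φ) = h₀(1−φ₀) ⇒ h = h₀·(1−φ₀)/(1−φ)
h = 0.088 × (1 − 0.62)/(1 − 0.0274) = 0.088 × 0.3907 = 0.0344 km

34 m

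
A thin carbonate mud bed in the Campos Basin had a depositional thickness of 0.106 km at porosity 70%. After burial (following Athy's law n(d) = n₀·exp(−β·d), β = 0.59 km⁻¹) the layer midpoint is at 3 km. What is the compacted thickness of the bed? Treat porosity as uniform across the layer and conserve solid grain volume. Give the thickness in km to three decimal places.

0.036 km

Porosity at 3 km: n = 0.7·exp(−0.59×3) = 0.1192
Solid-volume conservation: h(1−n) = h₀(1−n₀) ⇒ h = h₀·(1−n₀)/(1−n)
h = 0.106 × (1 − 0.7)/(1 − 0.1192) = 0.106 × 0.3406 = 0.0361 km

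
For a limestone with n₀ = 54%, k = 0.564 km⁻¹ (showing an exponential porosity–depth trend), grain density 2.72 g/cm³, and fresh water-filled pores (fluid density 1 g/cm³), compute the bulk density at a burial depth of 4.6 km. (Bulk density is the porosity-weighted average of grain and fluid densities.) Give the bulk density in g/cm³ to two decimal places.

Porosity at depth: n = 0.54·exp(−0.564×4.6) = 0.54×0.0747 = 0.0403
Bulk density: ρ_b = (1−n)ρ_g + n·ρ_f = 0.9597×2.72 + 0.0403×1
       = 2.610 + 0.040 = 2.651 g/cm³

2.65 g/cm³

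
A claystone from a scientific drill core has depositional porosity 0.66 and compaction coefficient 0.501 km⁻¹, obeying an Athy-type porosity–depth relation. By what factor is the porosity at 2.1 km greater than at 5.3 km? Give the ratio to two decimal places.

4.97

φ(d₁)/φ(d₂) = e^(−β·d₁)/e^(−β·d₂) = e^{β(d₂−d₁)}
= exp(0.501 × 3.2) = exp(1.603) = 4.9689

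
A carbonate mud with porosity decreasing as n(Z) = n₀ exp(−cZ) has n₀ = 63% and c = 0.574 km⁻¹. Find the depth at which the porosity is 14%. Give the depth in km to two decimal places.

2.62 km

Invert Athy's law: Z = ln(n₀/n) / c
Z = ln(0.63/0.14) / 0.574 = ln(4.5) / 0.574 = 1.5041 / 0.574 = 2.620 km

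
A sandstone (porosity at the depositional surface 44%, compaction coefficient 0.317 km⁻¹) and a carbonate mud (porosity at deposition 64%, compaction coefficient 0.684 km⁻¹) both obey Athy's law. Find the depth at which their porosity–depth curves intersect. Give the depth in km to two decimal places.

Set n₀ₐ e^(−kₐZ) = n₀ᵦ e^(−kᵦZ) ⇒ ln(n₀ₐ/n₀ᵦ) = (kₐ − kᵦ)·Z
Z = ln(0.44/0.64) / (0.317 − 0.684) = -0.3747 / -0.367 = 1.021 km

1.02 km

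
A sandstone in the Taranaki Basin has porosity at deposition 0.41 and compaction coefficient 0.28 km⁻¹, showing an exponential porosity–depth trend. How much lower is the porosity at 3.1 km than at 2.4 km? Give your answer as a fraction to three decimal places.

φ(2.4) = 0.41·e^(−0.28×2.4) = 0.2094
φ(3.1) = 0.41·e^(−0.28×3.1) = 0.1721
Δφ = 0.2094 − 0.1721 = 0.0373

0.037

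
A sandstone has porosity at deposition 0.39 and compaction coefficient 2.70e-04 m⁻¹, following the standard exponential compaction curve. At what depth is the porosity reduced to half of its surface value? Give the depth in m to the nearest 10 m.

Working in km (1 km = 1000 m; c in km⁻¹ = c in m⁻¹ × 1000):
n/n₀ = 1/2 ⇒ exp(−c·Z) = 1/2 ⇒ Z = ln(2) / c
Z = 0.6931 / 0.27 = 2.567 km

2570 m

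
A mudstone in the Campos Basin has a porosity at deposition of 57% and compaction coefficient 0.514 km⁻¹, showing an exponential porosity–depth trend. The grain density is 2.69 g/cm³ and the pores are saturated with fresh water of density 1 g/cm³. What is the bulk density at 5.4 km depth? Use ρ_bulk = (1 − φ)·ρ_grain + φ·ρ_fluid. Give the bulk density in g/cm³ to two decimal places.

Porosity at depth: φ = 0.57·exp(−0.514×5.4) = 0.57×0.0623 = 0.0355
Bulk density: ρ_b = (1−φ)ρ_g + φ·ρ_f = 0.9645×2.69 + 0.0355×1
       = 2.594 + 0.036 = 2.630 g/cm³

2.63 g/cm³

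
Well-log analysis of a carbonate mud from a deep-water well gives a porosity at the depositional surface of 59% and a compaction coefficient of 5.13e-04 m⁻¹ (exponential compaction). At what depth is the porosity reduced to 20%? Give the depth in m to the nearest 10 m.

Working in km (1 km = 1000 m; β in km⁻¹ = β in m⁻¹ × 1000):
Invert Athy's law: z = ln(φ₀/φ) / β
z = ln(0.59/0.2) / 0.513 = ln(2.95) / 0.513 = 1.0818 / 0.513 = 2.109 km

2110 m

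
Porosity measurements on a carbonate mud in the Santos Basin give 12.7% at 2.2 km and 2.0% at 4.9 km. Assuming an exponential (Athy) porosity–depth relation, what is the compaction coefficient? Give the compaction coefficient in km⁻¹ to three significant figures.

0.685 km⁻¹

Athy: phi(Z) = phi₀ e^(−kZ) ⇒ phi₁/phi₂ = e^{k(Z₂−Z₁)} ⇒ k = ln(phi₁/phi₂)/(Z₂−Z₁)
k = ln(0.127/0.02) / (4.9 − 2.2) = ln(6.35) / 2.7 = 1.8485 / 2.7 = 0.6846 km⁻¹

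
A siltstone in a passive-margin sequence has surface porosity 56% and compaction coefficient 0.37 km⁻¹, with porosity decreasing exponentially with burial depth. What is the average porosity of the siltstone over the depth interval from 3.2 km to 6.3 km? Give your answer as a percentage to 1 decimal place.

⟨phi⟩ = (1/(Z₂−Z₁)) ∫ phi₀ e^(−cZ) dZ = phi₀·(e^(−c·Z₁) − e^(−c·Z₂)) / (c·(Z₂−Z₁))
e^(−0.37×3.2) = 0.3061; e^(−0.37×6.3) = 0.0972
⟨phi⟩ = 0.56 × (0.3061 − 0.0972) / (0.37 × 3.1) = 0.56 × 0.1821 = 0.1020

10.2%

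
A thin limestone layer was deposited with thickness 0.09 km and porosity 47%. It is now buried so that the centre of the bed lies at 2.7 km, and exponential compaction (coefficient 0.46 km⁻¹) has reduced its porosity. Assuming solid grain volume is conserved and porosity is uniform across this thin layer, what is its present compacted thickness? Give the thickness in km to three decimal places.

Porosity at 2.7 km: n = 0.47·exp(−0.46×2.7) = 0.1357
Solid-volume conservation: h(1−n) = h₀(1−n₀) ⇒ h = h₀·(1−n₀)/(1−n)
h = 0.09 × (1 − 0.47)/(1 − 0.1357) = 0.09 × 0.6132 = 0.0552 km

0.055 km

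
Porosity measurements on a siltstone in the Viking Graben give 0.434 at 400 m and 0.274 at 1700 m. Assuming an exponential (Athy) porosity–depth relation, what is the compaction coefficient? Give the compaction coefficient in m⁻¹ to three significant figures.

0.000354 m⁻¹

Working in km (1 km = 1000 m; k in km⁻¹ = k in m⁻¹ × 1000):
Athy: n(d) = n₀ e^(−kd) ⇒ n₁/n₂ = e^{k(d₂−d₁)} ⇒ k = ln(n₁/n₂)/(d₂−d₁)
k = ln(0.434/0.274) / (1.7 − 0.4) = ln(1.584) / 1.3 = 0.4599 / 1.3 = 0.3538 km⁻¹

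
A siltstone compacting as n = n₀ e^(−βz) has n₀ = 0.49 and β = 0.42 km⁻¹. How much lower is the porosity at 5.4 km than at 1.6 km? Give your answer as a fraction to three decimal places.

0.200

n(1.6) = 0.49·e^(−0.42×1.6) = 0.2502
n(5.4) = 0.49·e^(−0.42×5.4) = 0.0507
Δn = 0.2502 − 0.0507 = 0.1995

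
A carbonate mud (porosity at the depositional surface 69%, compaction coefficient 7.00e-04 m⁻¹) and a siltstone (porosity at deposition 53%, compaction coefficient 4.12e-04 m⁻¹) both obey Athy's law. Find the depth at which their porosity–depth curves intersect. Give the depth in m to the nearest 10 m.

Working in km (1 km = 1000 m; c in km⁻¹ = c in m⁻¹ × 1000):
Set phi₀ₐ e^(−cₐZ) = phi₀ᵦ e^(−cᵦZ) ⇒ ln(phi₀ₐ/phi₀ᵦ) = (cₐ − cᵦ)·Z
Z = ln(0.69/0.53) / (0.7 − 0.412) = 0.2638 / 0.288 = 0.916 km

920 m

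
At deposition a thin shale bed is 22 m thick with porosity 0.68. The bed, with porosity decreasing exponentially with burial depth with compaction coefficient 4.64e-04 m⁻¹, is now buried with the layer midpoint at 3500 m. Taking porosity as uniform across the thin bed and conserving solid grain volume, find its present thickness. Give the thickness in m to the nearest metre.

8 m

Working in km (1 km = 1000 m; c in km⁻¹ = c in m⁻¹ × 1000):
Porosity at 3.5 km: n = 0.68·exp(−0.464×3.5) = 0.1340
Solid-volume conservation: h(1−n) = h₀(1−n₀) ⇒ h = h₀·(1−n₀)/(1−n)
h = 0.022 × (1 − 0.68)/(1 − 0.1340) = 0.022 × 0.3695 = 0.0081 km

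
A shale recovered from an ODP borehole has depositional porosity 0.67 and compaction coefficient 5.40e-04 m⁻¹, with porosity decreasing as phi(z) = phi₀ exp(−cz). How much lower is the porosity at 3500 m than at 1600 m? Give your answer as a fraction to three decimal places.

Working in km (1 km = 1000 m; c in km⁻¹ = c in m⁻¹ × 1000):
phi(1.6) = 0.67·e^(−0.54×1.6) = 0.2824
phi(3.5) = 0.67·e^(−0.54×3.5) = 0.1012
Δphi = 0.2824 − 0.1012 = 0.1812

0.181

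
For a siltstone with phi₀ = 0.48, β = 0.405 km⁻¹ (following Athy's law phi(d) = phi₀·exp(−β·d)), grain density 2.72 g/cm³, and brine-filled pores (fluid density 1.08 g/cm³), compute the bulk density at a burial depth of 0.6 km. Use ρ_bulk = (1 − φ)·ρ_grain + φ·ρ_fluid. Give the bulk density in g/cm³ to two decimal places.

Porosity at depth: phi = 0.48·exp(−0.405×0.6) = 0.48×0.7843 = 0.3765
Bulk density: ρ_b = (1−phi)ρ_g + phi·ρ_f = 0.6235×2.72 + 0.3765×1.08
       = 1.696 + 0.407 = 2.103 g/cm³

2.10 g/cm³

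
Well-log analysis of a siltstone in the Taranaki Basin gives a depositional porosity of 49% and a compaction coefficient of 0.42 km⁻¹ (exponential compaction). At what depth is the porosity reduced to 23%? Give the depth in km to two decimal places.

1.80 km

Invert Athy's law: z = ln(phi₀/phi) / β
z = ln(0.49/0.23) / 0.42 = ln(2.13) / 0.42 = 0.7563 / 0.42 = 1.801 km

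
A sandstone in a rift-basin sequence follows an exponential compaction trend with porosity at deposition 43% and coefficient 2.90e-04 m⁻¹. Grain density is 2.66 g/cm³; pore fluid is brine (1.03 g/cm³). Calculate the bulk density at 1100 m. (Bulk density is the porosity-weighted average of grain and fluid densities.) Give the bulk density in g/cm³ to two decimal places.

Working in km (1 km = 1000 m; k in km⁻¹ = k in m⁻¹ × 1000):
Porosity at depth: φ = 0.43·exp(−0.29×1.1) = 0.43×0.7269 = 0.3126
Bulk density: ρ_b = (1−φ)ρ_g + φ·ρ_f = 0.6874×2.66 + 0.3126×1.03
       = 1.829 + 0.322 = 2.151 g/cm³

2.15 g/cm³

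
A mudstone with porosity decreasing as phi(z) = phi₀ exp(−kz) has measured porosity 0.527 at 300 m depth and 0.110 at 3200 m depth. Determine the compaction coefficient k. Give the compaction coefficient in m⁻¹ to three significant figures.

Working in km (1 km = 1000 m; k in km⁻¹ = k in m⁻¹ × 1000):
Athy: phi(z) = phi₀ e^(−kz) ⇒ phi₁/phi₂ = e^{k(z₂−z₁)} ⇒ k = ln(phi₁/phi₂)/(z₂−z₁)
k = ln(0.527/0.11) / (3.2 − 0.3) = ln(4.791) / 2.9 = 1.5667 / 2.9 = 0.5402 km⁻¹

0.000540 m⁻¹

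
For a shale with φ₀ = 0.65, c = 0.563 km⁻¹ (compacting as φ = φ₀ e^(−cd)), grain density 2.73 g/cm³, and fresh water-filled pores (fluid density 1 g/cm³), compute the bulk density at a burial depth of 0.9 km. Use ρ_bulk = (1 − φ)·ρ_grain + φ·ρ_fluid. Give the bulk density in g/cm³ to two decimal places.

Porosity at depth: φ = 0.65·exp(−0.563×0.9) = 0.65×0.6025 = 0.3916
Bulk density: ρ_b = (1−φ)ρ_g + φ·ρ_f = 0.6084×2.73 + 0.3916×1
       = 1.661 + 0.392 = 2.053 g/cm³

2.05 g/cm³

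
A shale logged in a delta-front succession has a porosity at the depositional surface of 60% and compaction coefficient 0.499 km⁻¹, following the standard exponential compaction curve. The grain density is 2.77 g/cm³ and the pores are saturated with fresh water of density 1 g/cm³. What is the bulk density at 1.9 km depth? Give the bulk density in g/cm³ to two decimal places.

2.36 g/cm³

Porosity at depth: φ = 0.6·exp(−0.499×1.9) = 0.6×0.3875 = 0.2325
Bulk density: ρ_b = (1−φ)ρ_g + φ·ρ_f = 0.7675×2.77 + 0.2325×1
       = 2.126 + 0.232 = 2.358 g/cm³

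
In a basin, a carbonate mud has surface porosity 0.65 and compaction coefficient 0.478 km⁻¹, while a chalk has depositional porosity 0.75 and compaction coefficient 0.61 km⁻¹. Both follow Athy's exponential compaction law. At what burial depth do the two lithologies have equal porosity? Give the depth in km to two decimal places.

1.08 km

Set n₀ₐ e^(−βₐz) = n₀ᵦ e^(−βᵦz) ⇒ ln(n₀ₐ/n₀ᵦ) = (βₐ − βᵦ)·z
z = ln(0.65/0.75) / (0.478 − 0.61) = -0.1431 / -0.132 = 1.084 km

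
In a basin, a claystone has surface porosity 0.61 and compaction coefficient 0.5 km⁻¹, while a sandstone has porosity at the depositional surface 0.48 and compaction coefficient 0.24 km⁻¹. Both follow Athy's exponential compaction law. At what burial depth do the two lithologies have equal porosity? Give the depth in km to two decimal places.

Set phi₀ₐ e^(−cₐd) = phi₀ᵦ e^(−cᵦd) ⇒ ln(phi₀ₐ/phi₀ᵦ) = (cₐ − cᵦ)·d
d = ln(0.61/0.48) / (0.5 − 0.24) = 0.2397 / 0.26 = 0.922 km

0.92 km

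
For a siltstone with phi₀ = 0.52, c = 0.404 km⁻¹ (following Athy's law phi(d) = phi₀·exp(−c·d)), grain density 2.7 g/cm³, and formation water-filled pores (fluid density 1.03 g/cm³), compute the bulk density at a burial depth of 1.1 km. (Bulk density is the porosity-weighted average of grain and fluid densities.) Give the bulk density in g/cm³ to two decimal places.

Porosity at depth: phi = 0.52·exp(−0.404×1.1) = 0.52×0.6412 = 0.3334
Bulk density: ρ_b = (1−phi)ρ_g + phi·ρ_f = 0.6666×2.7 + 0.3334×1.03
       = 1.800 + 0.343 = 2.143 g/cm³

2.14 g/cm³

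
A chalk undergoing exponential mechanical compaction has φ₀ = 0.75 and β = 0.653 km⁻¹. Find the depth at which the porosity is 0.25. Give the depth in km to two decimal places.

Invert Athy's law: z = ln(φ₀/φ) / β
z = ln(0.75/0.25) / 0.653 = ln(3) / 0.653 = 1.0986 / 0.653 = 1.682 km

1.68 km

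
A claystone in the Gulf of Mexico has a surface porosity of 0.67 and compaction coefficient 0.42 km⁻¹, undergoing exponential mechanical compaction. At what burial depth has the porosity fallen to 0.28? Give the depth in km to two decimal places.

2.08 km

Invert Athy's law: Z = ln(φ₀/φ) / β
Z = ln(0.67/0.28) / 0.42 = ln(2.393) / 0.42 = 0.8725 / 0.42 = 2.077 km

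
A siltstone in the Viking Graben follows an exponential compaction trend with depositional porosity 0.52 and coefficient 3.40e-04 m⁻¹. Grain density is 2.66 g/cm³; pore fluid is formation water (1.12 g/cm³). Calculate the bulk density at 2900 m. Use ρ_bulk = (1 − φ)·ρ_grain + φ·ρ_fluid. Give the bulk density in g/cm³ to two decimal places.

Working in km (1 km = 1000 m; β in km⁻¹ = β in m⁻¹ × 1000):
Porosity at depth: n = 0.52·exp(−0.34×2.9) = 0.52×0.3731 = 0.1940
Bulk density: ρ_b = (1−n)ρ_g + n·ρ_f = 0.8060×2.66 + 0.1940×1.12
       = 2.144 + 0.217 = 2.361 g/cm³

2.36 g/cm³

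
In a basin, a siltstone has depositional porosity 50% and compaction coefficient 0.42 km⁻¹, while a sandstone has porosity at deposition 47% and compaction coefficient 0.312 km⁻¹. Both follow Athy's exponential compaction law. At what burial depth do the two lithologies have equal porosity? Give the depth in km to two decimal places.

Set phi₀ₐ e^(−cₐZ) = phi₀ᵦ e^(−cᵦZ) ⇒ ln(phi₀ₐ/phi₀ᵦ) = (cₐ − cᵦ)·Z
Z = ln(0.5/0.47) / (0.42 − 0.312) = 0.0619 / 0.108 = 0.573 km

0.57 km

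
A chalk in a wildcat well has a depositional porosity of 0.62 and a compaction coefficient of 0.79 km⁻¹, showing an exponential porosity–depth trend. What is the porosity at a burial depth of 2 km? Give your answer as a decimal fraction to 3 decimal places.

φ = φ₀·exp(−c·Z) = 0.62 × exp(−0.79 × 2) = 0.62 × exp(−1.58)
  = 0.62 × 0.2060 = 0.1277

0.128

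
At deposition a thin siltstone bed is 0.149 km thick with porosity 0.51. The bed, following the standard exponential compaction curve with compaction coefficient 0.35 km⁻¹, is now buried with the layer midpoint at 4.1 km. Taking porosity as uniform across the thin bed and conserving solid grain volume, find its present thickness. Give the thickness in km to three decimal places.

Porosity at 4.1 km: phi = 0.51·exp(−0.35×4.1) = 0.1214
Solid-volume conservation: h(1−phi) = h₀(1−phi₀) ⇒ h = h₀·(1−phi₀)/(1−phi)
h = 0.149 × (1 − 0.51)/(1 − 0.1214) = 0.149 × 0.5577 = 0.0831 km

0.083 km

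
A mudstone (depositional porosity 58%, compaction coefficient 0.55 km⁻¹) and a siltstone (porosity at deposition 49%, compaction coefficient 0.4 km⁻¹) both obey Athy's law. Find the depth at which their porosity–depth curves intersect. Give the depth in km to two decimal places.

Set phi₀ₐ e^(−kₐZ) = phi₀ᵦ e^(−kᵦZ) ⇒ ln(phi₀ₐ/phi₀ᵦ) = (kₐ − kᵦ)·Z
Z = ln(0.58/0.49) / (0.55 − 0.4) = 0.1686 / 0.15 = 1.124 km

1.12 km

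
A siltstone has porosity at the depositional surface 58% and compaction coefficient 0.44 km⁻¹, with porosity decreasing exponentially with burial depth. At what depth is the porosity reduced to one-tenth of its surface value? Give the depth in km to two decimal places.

phi/phi₀ = 1/10 ⇒ exp(−c·d) = 1/10 ⇒ d = ln(10) / c
d = 2.3026 / 0.44 = 5.233 km

5.23 km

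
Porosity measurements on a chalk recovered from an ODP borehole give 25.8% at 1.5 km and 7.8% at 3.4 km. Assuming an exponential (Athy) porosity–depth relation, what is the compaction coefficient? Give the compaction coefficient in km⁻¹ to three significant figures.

0.630 km⁻¹

Athy: n(d) = n₀ e^(−kd) ⇒ n₁/n₂ = e^{k(d₂−d₁)} ⇒ k = ln(n₁/n₂)/(d₂−d₁)
k = ln(0.258/0.078) / (3.4 − 1.5) = ln(3.308) / 1.9 = 1.1963 / 1.9 = 0.6296 km⁻¹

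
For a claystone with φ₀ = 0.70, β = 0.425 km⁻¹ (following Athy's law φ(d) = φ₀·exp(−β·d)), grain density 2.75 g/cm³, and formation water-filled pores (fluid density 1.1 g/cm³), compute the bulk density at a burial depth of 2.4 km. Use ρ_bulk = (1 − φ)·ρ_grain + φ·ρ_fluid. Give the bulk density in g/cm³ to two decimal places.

Porosity at depth: φ = 0.7·exp(−0.425×2.4) = 0.7×0.3606 = 0.2524
Bulk density: ρ_b = (1−φ)ρ_g + φ·ρ_f = 0.7476×2.75 + 0.2524×1.1
       = 2.056 + 0.278 = 2.334 g/cm³

2.33 g/cm³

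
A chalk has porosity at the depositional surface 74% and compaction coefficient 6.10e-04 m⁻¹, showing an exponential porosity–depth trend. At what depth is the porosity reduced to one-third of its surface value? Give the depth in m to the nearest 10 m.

Working in km (1 km = 1000 m; c in km⁻¹ = c in m⁻¹ × 1000):
n/n₀ = 1/3 ⇒ exp(−c·z) = 1/3 ⇒ z = ln(3) / c
z = 1.0986 / 0.61 = 1.801 km

1800 m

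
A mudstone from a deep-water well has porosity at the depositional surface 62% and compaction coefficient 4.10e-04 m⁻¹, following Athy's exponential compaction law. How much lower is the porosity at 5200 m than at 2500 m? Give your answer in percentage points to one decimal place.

Working in km (1 km = 1000 m; k in km⁻¹ = k in m⁻¹ × 1000):
phi(2.5) = 0.62·e^(−0.41×2.5) = 0.2225
phi(5.2) = 0.62·e^(−0.41×5.2) = 0.0735
Δphi = 0.2225 − 0.0735 = 0.1489

14.9 percentage points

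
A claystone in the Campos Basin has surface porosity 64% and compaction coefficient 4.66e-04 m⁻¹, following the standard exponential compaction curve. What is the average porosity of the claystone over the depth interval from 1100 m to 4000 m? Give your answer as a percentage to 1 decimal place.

21.0%

Working in km (1 km = 1000 m; c in km⁻¹ = c in m⁻¹ × 1000):
⟨phi⟩ = (1/(z₂−z₁)) ∫ phi₀ e^(−cz) dz = phi₀·(e^(−c·z₁) − e^(−c·z₂)) / (c·(z₂−z₁))
e^(−0.466×1.1) = 0.5989; e^(−0.466×4) = 0.1551
⟨phi⟩ = 0.64 × (0.5989 − 0.1551) / (0.466 × 2.9) = 0.64 × 0.3285 = 0.2102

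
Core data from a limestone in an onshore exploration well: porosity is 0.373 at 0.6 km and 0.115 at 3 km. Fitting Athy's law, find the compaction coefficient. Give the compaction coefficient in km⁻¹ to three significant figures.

Athy: n(z) = n₀ e^(−cz) ⇒ n₁/n₂ = e^{c(z₂−z₁)} ⇒ c = ln(n₁/n₂)/(z₂−z₁)
c = ln(0.373/0.115) / (3 − 0.6) = ln(3.243) / 2.4 = 1.1766 / 2.4 = 0.4903 km⁻¹

0.490 km⁻¹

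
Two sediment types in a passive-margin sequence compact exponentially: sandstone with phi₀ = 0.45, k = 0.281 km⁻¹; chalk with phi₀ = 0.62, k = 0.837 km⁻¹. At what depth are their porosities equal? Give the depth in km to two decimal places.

Set phi₀ₐ e^(−kₐz) = phi₀ᵦ e^(−kᵦz) ⇒ ln(phi₀ₐ/phi₀ᵦ) = (kₐ − kᵦ)·z
z = ln(0.45/0.62) / (0.281 − 0.837) = -0.3205 / -0.556 = 0.576 km

0.58 km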